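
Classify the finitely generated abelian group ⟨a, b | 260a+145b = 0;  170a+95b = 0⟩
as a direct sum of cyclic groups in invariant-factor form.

Answer: M ≅ ℤ/5 ⊕ ℤ/10

Derivation:
rank_ℚ(R)=2; free=2−2=0
SNF(R) diag = [5, 10] → torsion [5, 10]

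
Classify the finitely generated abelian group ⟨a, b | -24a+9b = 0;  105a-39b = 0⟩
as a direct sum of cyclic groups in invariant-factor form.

rank_ℚ(R)=2; free=2−2=0
SNF(R) diag = [3, 3] → torsion [3, 3]

Answer: M ≅ ℤ/3 ⊕ ℤ/3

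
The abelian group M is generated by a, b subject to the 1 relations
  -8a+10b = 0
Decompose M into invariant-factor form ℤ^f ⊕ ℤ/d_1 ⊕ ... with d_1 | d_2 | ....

Answer: M ≅ ℤ^1 ⊕ ℤ/2

Derivation:
rank_ℚ(R)=1; free=2−1=1
SNF(R) diag = [2] → torsion [2]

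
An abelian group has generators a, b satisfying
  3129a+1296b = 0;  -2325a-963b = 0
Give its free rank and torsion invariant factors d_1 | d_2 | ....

Answer: M ≅ ℤ/3 ⊕ ℤ/9

Derivation:
rank_ℚ(R)=2; free=2−2=0
SNF(R) diag = [3, 9] → torsion [3, 9]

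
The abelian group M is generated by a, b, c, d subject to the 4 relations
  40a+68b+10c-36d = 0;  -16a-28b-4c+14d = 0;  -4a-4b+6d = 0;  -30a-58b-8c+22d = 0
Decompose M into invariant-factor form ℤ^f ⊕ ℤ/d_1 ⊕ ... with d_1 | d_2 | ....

Answer: M ≅ ℤ/2 ⊕ ℤ/2 ⊕ ℤ/2 ⊕ ℤ/4

Derivation:
rank_ℚ(R)=4; free=4−4=0
SNF(R) diag = [2, 2, 2, 4] → torsion [2, 2, 2, 4]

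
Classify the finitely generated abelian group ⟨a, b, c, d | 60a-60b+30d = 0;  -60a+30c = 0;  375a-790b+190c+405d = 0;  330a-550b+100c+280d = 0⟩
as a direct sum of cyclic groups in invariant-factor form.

rank_ℚ(R)=4; free=4−4=0
SNF(R) diag = [5, 10, 30, 30] → torsion [5, 10, 30, 30]

Answer: M ≅ ℤ/5 ⊕ ℤ/10 ⊕ ℤ/30 ⊕ ℤ/30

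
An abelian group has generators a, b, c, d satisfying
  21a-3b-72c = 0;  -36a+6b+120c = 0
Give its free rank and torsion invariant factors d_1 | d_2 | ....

Answer: M ≅ ℤ^2 ⊕ ℤ/3 ⊕ ℤ/6

Derivation:
rank_ℚ(R)=2; free=4−2=2
SNF(R) diag = [3, 6] → torsion [3, 6]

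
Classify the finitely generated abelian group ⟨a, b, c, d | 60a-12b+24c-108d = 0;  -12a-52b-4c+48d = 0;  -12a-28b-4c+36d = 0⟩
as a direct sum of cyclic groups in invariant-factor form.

rank_ℚ(R)=3; free=4−3=1
SNF(R) diag = [4, 12, 12] → torsion [4, 12, 12]

Answer: M ≅ ℤ^1 ⊕ ℤ/4 ⊕ ℤ/12 ⊕ ℤ/12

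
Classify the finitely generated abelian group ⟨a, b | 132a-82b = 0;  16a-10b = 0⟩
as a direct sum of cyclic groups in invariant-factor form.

rank_ℚ(R)=2; free=2−2=0
SNF(R) diag = [2, 4] → torsion [2, 4]

Answer: M ≅ ℤ/2 ⊕ ℤ/4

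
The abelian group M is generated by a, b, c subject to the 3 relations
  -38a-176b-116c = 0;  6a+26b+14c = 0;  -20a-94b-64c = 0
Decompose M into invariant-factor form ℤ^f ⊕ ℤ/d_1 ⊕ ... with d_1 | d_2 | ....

rank_ℚ(R)=3; free=3−3=0
SNF(R) diag = [2, 2, 6] → torsion [2, 2, 6]

Answer: M ≅ ℤ/2 ⊕ ℤ/2 ⊕ ℤ/6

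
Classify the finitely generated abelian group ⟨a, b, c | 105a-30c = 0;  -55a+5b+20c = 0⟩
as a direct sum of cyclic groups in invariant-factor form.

rank_ℚ(R)=2; free=3−2=1
SNF(R) diag = [5, 15] → torsion [5, 15]

Answer: M ≅ ℤ^1 ⊕ ℤ/5 ⊕ ℤ/15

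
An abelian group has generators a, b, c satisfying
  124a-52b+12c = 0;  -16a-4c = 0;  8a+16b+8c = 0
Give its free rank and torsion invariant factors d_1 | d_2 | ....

Answer: M ≅ ℤ/4 ⊕ ℤ/4 ⊕ ℤ/8

Derivation:
rank_ℚ(R)=3; free=3−3=0
SNF(R) diag = [4, 4, 8] → torsion [4, 4, 8]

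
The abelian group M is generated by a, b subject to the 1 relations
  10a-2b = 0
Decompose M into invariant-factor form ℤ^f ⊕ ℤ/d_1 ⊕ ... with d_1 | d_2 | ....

Answer: M ≅ ℤ^1 ⊕ ℤ/2

Derivation:
rank_ℚ(R)=1; free=2−1=1
SNF(R) diag = [2] → torsion [2]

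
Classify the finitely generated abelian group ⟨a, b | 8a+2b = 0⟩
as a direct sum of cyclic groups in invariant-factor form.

Answer: M ≅ ℤ^1 ⊕ ℤ/2

Derivation:
rank_ℚ(R)=1; free=2−1=1
SNF(R) diag = [2] → torsion [2]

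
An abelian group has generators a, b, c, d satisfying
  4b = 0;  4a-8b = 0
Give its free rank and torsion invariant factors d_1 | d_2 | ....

rank_ℚ(R)=2; free=4−2=2
SNF(R) diag = [4, 4] → torsion [4, 4]

Answer: M ≅ ℤ^2 ⊕ ℤ/4 ⊕ ℤ/4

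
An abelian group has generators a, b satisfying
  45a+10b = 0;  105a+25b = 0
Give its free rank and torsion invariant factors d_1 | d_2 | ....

Answer: M ≅ ℤ/5 ⊕ ℤ/15

Derivation:
rank_ℚ(R)=2; free=2−2=0
SNF(R) diag = [5, 15] → torsion [5, 15]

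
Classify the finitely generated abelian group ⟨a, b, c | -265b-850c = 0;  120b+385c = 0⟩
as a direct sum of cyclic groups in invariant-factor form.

rank_ℚ(R)=2; free=3−2=1
SNF(R) diag = [5, 5] → torsion [5, 5]

Answer: M ≅ ℤ^1 ⊕ ℤ/5 ⊕ ℤ/5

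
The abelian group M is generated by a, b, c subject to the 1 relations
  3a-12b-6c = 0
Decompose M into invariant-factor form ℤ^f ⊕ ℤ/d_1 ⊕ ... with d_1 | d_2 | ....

rank_ℚ(R)=1; free=3−1=2
SNF(R) diag = [3] → torsion [3]

Answer: M ≅ ℤ^2 ⊕ ℤ/3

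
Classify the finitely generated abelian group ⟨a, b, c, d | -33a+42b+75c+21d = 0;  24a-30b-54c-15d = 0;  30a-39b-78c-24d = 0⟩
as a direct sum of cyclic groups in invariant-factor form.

rank_ℚ(R)=3; free=4−3=1
SNF(R) diag = [3, 3, 9] → torsion [3, 3, 9]

Answer: M ≅ ℤ^1 ⊕ ℤ/3 ⊕ ℤ/3 ⊕ ℤ/9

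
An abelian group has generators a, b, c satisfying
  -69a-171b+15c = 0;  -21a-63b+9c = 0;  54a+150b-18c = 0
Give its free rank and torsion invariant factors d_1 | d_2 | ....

Answer: M ≅ ℤ/3 ⊕ ℤ/6 ⊕ ℤ/12

Derivation:
rank_ℚ(R)=3; free=3−3=0
SNF(R) diag = [3, 6, 12] → torsion [3, 6, 12]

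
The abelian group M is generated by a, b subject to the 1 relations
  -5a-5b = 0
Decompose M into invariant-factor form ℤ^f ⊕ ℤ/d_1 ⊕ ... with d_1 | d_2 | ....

rank_ℚ(R)=1; free=2−1=1
SNF(R) diag = [5] → torsion [5]

Answer: M ≅ ℤ^1 ⊕ ℤ/5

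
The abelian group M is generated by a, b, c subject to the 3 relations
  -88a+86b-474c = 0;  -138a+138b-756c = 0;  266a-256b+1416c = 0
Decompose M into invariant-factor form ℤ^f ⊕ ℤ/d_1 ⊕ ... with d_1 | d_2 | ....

rank_ℚ(R)=3; free=3−3=0
SNF(R) diag = [2, 6, 18] → torsion [2, 6, 18]

Answer: M ≅ ℤ/2 ⊕ ℤ/6 ⊕ ℤ/18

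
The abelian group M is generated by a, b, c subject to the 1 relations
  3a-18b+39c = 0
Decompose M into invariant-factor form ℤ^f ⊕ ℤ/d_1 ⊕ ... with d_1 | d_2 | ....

Answer: M ≅ ℤ^2 ⊕ ℤ/3

Derivation:
rank_ℚ(R)=1; free=3−1=2
SNF(R) diag = [3] → torsion [3]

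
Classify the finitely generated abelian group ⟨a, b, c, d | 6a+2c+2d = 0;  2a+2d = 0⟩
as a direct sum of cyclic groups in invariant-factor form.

Answer: M ≅ ℤ^2 ⊕ ℤ/2 ⊕ ℤ/2

Derivation:
rank_ℚ(R)=2; free=4−2=2
SNF(R) diag = [2, 2] → torsion [2, 2]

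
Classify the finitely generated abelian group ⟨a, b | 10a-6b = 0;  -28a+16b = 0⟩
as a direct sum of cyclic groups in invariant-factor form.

Answer: M ≅ ℤ/2 ⊕ ℤ/4

Derivation:
rank_ℚ(R)=2; free=2−2=0
SNF(R) diag = [2, 4] → torsion [2, 4]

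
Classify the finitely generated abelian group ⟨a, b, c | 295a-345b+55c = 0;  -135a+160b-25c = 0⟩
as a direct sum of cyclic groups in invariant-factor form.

rank_ℚ(R)=2; free=3−2=1
SNF(R) diag = [5, 5] → torsion [5, 5]

Answer: M ≅ ℤ^1 ⊕ ℤ/5 ⊕ ℤ/5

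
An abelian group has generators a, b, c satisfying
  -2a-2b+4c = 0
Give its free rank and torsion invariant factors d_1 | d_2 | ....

Answer: M ≅ ℤ^2 ⊕ ℤ/2

Derivation:
rank_ℚ(R)=1; free=3−1=2
SNF(R) diag = [2] → torsion [2]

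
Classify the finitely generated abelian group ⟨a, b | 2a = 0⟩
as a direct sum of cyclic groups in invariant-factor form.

rank_ℚ(R)=1; free=2−1=1
SNF(R) diag = [2] → torsion [2]

Answer: M ≅ ℤ^1 ⊕ ℤ/2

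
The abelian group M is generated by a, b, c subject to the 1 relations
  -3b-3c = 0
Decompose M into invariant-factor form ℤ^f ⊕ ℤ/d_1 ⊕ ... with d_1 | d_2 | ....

rank_ℚ(R)=1; free=3−1=2
SNF(R) diag = [3] → torsion [3]

Answer: M ≅ ℤ^2 ⊕ ℤ/3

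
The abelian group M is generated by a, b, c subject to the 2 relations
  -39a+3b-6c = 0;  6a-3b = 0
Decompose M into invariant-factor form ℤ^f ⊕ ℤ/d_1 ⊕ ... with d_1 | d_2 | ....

rank_ℚ(R)=2; free=3−2=1
SNF(R) diag = [3, 3] → torsion [3, 3]

Answer: M ≅ ℤ^1 ⊕ ℤ/3 ⊕ ℤ/3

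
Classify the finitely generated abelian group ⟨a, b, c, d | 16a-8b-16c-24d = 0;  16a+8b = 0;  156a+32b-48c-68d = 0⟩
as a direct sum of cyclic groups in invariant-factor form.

Answer: M ≅ ℤ^1 ⊕ ℤ/4 ⊕ ℤ/8 ⊕ ℤ/8

Derivation:
rank_ℚ(R)=3; free=4−3=1
SNF(R) diag = [4, 8, 8] → torsion [4, 8, 8]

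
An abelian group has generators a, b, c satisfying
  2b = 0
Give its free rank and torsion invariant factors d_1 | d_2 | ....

Answer: M ≅ ℤ^2 ⊕ ℤ/2

Derivation:
rank_ℚ(R)=1; free=3−1=2
SNF(R) diag = [2] → torsion [2]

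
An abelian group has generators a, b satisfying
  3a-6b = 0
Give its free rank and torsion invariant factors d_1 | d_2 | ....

rank_ℚ(R)=1; free=2−1=1
SNF(R) diag = [3] → torsion [3]

Answer: M ≅ ℤ^1 ⊕ ℤ/3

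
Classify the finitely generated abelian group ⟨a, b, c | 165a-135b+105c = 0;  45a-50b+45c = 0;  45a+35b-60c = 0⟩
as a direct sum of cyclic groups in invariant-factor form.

Answer: M ≅ ℤ/5 ⊕ ℤ/15 ⊕ ℤ/15

Derivation:
rank_ℚ(R)=3; free=3−3=0
SNF(R) diag = [5, 15, 15] → torsion [5, 15, 15]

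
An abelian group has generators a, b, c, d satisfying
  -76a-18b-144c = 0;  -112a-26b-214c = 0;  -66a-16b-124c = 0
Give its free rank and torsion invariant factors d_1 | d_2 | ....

rank_ℚ(R)=3; free=4−3=1
SNF(R) diag = [2, 2, 2] → torsion [2, 2, 2]

Answer: M ≅ ℤ^1 ⊕ ℤ/2 ⊕ ℤ/2 ⊕ ℤ/2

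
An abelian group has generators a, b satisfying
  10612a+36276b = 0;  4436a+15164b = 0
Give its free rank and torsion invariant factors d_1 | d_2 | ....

Answer: M ≅ ℤ/4 ⊕ ℤ/8

Derivation:
rank_ℚ(R)=2; free=2−2=0
SNF(R) diag = [4, 8] → torsion [4, 8]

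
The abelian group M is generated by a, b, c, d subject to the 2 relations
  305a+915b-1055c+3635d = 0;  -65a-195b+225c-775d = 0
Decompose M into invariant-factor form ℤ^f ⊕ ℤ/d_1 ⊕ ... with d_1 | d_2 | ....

rank_ℚ(R)=2; free=4−2=2
SNF(R) diag = [5, 10] → torsion [5, 10]

Answer: M ≅ ℤ^2 ⊕ ℤ/5 ⊕ ℤ/10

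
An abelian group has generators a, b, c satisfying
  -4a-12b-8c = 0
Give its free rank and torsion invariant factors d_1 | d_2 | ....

Answer: M ≅ ℤ^2 ⊕ ℤ/4

Derivation:
rank_ℚ(R)=1; free=3−1=2
SNF(R) diag = [4] → torsion [4]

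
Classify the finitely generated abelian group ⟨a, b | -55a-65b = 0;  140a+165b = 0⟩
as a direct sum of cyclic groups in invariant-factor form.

rank_ℚ(R)=2; free=2−2=0
SNF(R) diag = [5, 5] → torsion [5, 5]

Answer: M ≅ ℤ/5 ⊕ ℤ/5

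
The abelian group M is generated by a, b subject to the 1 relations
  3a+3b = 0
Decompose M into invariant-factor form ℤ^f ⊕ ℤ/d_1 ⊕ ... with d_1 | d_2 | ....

Answer: M ≅ ℤ^1 ⊕ ℤ/3

Derivation:
rank_ℚ(R)=1; free=2−1=1
SNF(R) diag = [3] → torsion [3]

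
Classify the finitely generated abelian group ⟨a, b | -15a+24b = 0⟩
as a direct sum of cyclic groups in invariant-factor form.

rank_ℚ(R)=1; free=2−1=1
SNF(R) diag = [3] → torsion [3]

Answer: M ≅ ℤ^1 ⊕ ℤ/3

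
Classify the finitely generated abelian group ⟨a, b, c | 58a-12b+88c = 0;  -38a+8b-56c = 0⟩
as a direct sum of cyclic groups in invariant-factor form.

Answer: M ≅ ℤ^1 ⊕ ℤ/2 ⊕ ℤ/4

Derivation:
rank_ℚ(R)=2; free=3−2=1
SNF(R) diag = [2, 4] → torsion [2, 4]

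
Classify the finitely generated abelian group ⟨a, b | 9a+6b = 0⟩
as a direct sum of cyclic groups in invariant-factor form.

rank_ℚ(R)=1; free=2−1=1
SNF(R) diag = [3] → torsion [3]

Answer: M ≅ ℤ^1 ⊕ ℤ/3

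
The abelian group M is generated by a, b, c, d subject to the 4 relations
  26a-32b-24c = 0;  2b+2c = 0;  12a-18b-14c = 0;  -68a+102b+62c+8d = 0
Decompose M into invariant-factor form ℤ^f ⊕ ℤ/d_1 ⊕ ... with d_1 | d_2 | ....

rank_ℚ(R)=4; free=4−4=0
SNF(R) diag = [2, 2, 4, 8] → torsion [2, 2, 4, 8]

Answer: M ≅ ℤ/2 ⊕ ℤ/2 ⊕ ℤ/4 ⊕ ℤ/8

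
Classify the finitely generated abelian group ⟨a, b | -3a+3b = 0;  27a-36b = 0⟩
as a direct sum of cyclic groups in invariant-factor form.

Answer: M ≅ ℤ/3 ⊕ ℤ/9

Derivation:
rank_ℚ(R)=2; free=2−2=0
SNF(R) diag = [3, 9] → torsion [3, 9]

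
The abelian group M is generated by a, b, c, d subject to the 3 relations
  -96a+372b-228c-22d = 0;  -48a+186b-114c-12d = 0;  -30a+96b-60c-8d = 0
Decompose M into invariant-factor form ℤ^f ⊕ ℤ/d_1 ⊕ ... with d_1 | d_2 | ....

Answer: M ≅ ℤ^1 ⊕ ℤ/2 ⊕ ℤ/6 ⊕ ℤ/18

Derivation:
rank_ℚ(R)=3; free=4−3=1
SNF(R) diag = [2, 6, 18] → torsion [2, 6, 18]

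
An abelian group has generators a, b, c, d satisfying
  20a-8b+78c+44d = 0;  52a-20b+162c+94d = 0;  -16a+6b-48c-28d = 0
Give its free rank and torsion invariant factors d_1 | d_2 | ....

Answer: M ≅ ℤ^1 ⊕ ℤ/2 ⊕ ℤ/2 ⊕ ℤ/6

Derivation:
rank_ℚ(R)=3; free=4−3=1
SNF(R) diag = [2, 2, 6] → torsion [2, 2, 6]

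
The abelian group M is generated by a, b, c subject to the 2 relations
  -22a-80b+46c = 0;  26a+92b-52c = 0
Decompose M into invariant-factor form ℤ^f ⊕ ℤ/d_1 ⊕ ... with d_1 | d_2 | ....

rank_ℚ(R)=2; free=3−2=1
SNF(R) diag = [2, 2] → torsion [2, 2]

Answer: M ≅ ℤ^1 ⊕ ℤ/2 ⊕ ℤ/2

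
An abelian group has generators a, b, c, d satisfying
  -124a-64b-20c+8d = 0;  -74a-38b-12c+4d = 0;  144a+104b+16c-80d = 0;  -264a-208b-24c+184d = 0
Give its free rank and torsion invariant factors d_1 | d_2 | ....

Answer: M ≅ ℤ/2 ⊕ ℤ/4 ⊕ ℤ/8 ⊕ ℤ/24

Derivation:
rank_ℚ(R)=4; free=4−4=0
SNF(R) diag = [2, 4, 8, 24] → torsion [2, 4, 8, 24]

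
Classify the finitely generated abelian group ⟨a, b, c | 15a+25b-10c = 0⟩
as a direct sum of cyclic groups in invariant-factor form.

Answer: M ≅ ℤ^2 ⊕ ℤ/5

Derivation:
rank_ℚ(R)=1; free=3−1=2
SNF(R) diag = [5] → torsion [5]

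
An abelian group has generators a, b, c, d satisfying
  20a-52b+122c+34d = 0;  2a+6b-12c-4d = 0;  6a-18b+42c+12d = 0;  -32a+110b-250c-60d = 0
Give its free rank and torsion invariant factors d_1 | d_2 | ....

rank_ℚ(R)=4; free=4−4=0
SNF(R) diag = [2, 2, 6, 18] → torsion [2, 2, 6, 18]

Answer: M ≅ ℤ/2 ⊕ ℤ/2 ⊕ ℤ/6 ⊕ ℤ/18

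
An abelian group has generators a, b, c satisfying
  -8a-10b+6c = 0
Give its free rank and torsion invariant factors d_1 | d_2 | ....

Answer: M ≅ ℤ^2 ⊕ ℤ/2

Derivation:
rank_ℚ(R)=1; free=3−1=2
SNF(R) diag = [2] → torsion [2]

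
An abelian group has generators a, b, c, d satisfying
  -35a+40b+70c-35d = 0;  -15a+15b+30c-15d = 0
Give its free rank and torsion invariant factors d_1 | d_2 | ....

rank_ℚ(R)=2; free=4−2=2
SNF(R) diag = [5, 15] → torsion [5, 15]

Answer: M ≅ ℤ^2 ⊕ ℤ/5 ⊕ ℤ/15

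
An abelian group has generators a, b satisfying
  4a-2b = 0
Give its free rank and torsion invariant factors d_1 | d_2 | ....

rank_ℚ(R)=1; free=2−1=1
SNF(R) diag = [2] → torsion [2]

Answer: M ≅ ℤ^1 ⊕ ℤ/2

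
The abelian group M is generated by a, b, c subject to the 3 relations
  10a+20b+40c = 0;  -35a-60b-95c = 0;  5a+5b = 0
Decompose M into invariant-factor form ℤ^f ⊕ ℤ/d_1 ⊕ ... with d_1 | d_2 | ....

Answer: M ≅ ℤ/5 ⊕ ℤ/5 ⊕ ℤ/10

Derivation:
rank_ℚ(R)=3; free=3−3=0
SNF(R) diag = [5, 5, 10] → torsion [5, 5, 10]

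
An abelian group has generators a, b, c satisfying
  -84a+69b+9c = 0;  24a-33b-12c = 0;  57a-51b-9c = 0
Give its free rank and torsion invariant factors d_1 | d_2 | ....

Answer: M ≅ ℤ/3 ⊕ ℤ/3 ⊕ ℤ/9

Derivation:
rank_ℚ(R)=3; free=3−3=0
SNF(R) diag = [3, 3, 9] → torsion [3, 3, 9]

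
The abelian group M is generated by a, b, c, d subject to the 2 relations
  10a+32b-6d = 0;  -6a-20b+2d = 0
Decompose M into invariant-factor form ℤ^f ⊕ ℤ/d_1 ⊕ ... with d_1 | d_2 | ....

Answer: M ≅ ℤ^2 ⊕ ℤ/2 ⊕ ℤ/4

Derivation:
rank_ℚ(R)=2; free=4−2=2
SNF(R) diag = [2, 4] → torsion [2, 4]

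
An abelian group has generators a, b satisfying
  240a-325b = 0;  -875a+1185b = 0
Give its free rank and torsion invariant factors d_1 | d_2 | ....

Answer: M ≅ ℤ/5 ⊕ ℤ/5

Derivation:
rank_ℚ(R)=2; free=2−2=0
SNF(R) diag = [5, 5] → torsion [5, 5]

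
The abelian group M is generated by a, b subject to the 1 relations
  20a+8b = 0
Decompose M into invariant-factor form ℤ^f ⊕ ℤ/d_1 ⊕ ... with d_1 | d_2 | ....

Answer: M ≅ ℤ^1 ⊕ ℤ/4

Derivation:
rank_ℚ(R)=1; free=2−1=1
SNF(R) diag = [4] → torsion [4]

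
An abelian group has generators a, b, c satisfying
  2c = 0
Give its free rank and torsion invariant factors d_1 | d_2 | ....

Answer: M ≅ ℤ^2 ⊕ ℤ/2

Derivation:
rank_ℚ(R)=1; free=3−1=2
SNF(R) diag = [2] → torsion [2]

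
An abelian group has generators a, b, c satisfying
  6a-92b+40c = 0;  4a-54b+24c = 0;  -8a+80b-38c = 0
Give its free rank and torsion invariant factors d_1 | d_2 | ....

rank_ℚ(R)=3; free=3−3=0
SNF(R) diag = [2, 2, 2] → torsion [2, 2, 2]

Answer: M ≅ ℤ/2 ⊕ ℤ/2 ⊕ ℤ/2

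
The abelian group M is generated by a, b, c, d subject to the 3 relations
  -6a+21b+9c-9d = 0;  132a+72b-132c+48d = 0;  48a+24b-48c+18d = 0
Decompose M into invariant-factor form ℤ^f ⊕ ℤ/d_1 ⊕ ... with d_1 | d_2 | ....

rank_ℚ(R)=3; free=4−3=1
SNF(R) diag = [3, 6, 12] → torsion [3, 6, 12]

Answer: M ≅ ℤ^1 ⊕ ℤ/3 ⊕ ℤ/6 ⊕ ℤ/12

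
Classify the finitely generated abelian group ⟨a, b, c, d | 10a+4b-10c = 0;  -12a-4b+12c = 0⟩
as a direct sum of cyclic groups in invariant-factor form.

rank_ℚ(R)=2; free=4−2=2
SNF(R) diag = [2, 4] → torsion [2, 4]

Answer: M ≅ ℤ^2 ⊕ ℤ/2 ⊕ ℤ/4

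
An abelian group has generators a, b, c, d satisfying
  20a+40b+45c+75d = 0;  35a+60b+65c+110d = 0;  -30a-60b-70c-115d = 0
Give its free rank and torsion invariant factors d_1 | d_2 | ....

rank_ℚ(R)=3; free=4−3=1
SNF(R) diag = [5, 5, 5] → torsion [5, 5, 5]

Answer: M ≅ ℤ^1 ⊕ ℤ/5 ⊕ ℤ/5 ⊕ ℤ/5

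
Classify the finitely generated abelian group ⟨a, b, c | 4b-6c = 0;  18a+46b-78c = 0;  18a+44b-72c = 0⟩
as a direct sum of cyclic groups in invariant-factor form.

Answer: M ≅ ℤ/2 ⊕ ℤ/6 ⊕ ℤ/18

Derivation:
rank_ℚ(R)=3; free=3−3=0
SNF(R) diag = [2, 6, 18] → torsion [2, 6, 18]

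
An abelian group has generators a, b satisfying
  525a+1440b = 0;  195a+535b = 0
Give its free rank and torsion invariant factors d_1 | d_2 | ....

Answer: M ≅ ℤ/5 ⊕ ℤ/15

Derivation:
rank_ℚ(R)=2; free=2−2=0
SNF(R) diag = [5, 15] → torsion [5, 15]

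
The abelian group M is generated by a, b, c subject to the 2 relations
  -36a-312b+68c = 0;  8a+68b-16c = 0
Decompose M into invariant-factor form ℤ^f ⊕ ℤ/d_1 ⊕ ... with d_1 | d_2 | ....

rank_ℚ(R)=2; free=3−2=1
SNF(R) diag = [4, 4] → torsion [4, 4]

Answer: M ≅ ℤ^1 ⊕ ℤ/4 ⊕ ℤ/4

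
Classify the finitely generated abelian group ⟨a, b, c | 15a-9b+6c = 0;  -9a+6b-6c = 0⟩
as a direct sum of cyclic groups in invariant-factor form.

Answer: M ≅ ℤ^1 ⊕ ℤ/3 ⊕ ℤ/3

Derivation:
rank_ℚ(R)=2; free=3−2=1
SNF(R) diag = [3, 3] → torsion [3, 3]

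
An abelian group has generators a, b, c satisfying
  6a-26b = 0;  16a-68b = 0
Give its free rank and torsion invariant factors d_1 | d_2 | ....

rank_ℚ(R)=2; free=3−2=1
SNF(R) diag = [2, 4] → torsion [2, 4]

Answer: M ≅ ℤ^1 ⊕ ℤ/2 ⊕ ℤ/4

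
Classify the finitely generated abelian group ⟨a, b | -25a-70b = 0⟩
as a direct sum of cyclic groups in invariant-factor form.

rank_ℚ(R)=1; free=2−1=1
SNF(R) diag = [5] → torsion [5]

Answer: M ≅ ℤ^1 ⊕ ℤ/5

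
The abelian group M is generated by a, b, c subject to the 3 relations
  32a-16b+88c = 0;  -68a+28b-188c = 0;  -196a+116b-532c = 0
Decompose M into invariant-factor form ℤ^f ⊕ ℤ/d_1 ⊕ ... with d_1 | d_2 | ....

Answer: M ≅ ℤ/4 ⊕ ℤ/8 ⊕ ℤ/24

Derivation:
rank_ℚ(R)=3; free=3−3=0
SNF(R) diag = [4, 8, 24] → torsion [4, 8, 24]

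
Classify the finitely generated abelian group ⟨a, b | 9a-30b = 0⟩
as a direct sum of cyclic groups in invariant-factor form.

rank_ℚ(R)=1; free=2−1=1
SNF(R) diag = [3] → torsion [3]

Answer: M ≅ ℤ^1 ⊕ ℤ/3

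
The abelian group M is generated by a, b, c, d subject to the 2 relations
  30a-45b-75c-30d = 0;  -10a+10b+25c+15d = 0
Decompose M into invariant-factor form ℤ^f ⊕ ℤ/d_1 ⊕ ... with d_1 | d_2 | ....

rank_ℚ(R)=2; free=4−2=2
SNF(R) diag = [5, 15] → torsion [5, 15]

Answer: M ≅ ℤ^2 ⊕ ℤ/5 ⊕ ℤ/15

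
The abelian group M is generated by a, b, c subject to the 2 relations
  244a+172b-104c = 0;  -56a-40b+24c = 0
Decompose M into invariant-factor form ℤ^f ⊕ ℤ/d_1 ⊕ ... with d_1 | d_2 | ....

rank_ℚ(R)=2; free=3−2=1
SNF(R) diag = [4, 8] → torsion [4, 8]

Answer: M ≅ ℤ^1 ⊕ ℤ/4 ⊕ ℤ/8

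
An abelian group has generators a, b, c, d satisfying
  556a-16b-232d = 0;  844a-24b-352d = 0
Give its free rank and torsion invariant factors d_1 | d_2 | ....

rank_ℚ(R)=2; free=4−2=2
SNF(R) diag = [4, 8] → torsion [4, 8]

Answer: M ≅ ℤ^2 ⊕ ℤ/4 ⊕ ℤ/8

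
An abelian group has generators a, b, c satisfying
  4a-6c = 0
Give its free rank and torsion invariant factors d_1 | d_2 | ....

rank_ℚ(R)=1; free=3−1=2
SNF(R) diag = [2] → torsion [2]

Answer: M ≅ ℤ^2 ⊕ ℤ/2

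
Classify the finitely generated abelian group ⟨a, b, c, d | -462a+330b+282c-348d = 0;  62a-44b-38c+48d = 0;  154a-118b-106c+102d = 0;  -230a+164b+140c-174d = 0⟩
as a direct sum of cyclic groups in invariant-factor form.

Answer: M ≅ ℤ/2 ⊕ ℤ/6 ⊕ ℤ/6 ⊕ ℤ/6

Derivation:
rank_ℚ(R)=4; free=4−4=0
SNF(R) diag = [2, 6, 6, 6] → torsion [2, 6, 6, 6]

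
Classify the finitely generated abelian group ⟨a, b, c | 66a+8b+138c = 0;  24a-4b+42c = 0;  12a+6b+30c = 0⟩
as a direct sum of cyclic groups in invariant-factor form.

rank_ℚ(R)=3; free=3−3=0
SNF(R) diag = [2, 6, 18] → torsion [2, 6, 18]

Answer: M ≅ ℤ/2 ⊕ ℤ/6 ⊕ ℤ/18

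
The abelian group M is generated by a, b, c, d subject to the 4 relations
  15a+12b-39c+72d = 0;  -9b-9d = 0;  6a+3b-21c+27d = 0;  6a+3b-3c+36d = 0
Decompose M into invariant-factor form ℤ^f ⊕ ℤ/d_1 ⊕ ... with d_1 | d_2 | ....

Answer: M ≅ ℤ/3 ⊕ ℤ/9 ⊕ ℤ/9 ⊕ ℤ/27

Derivation:
rank_ℚ(R)=4; free=4−4=0
SNF(R) diag = [3, 9, 9, 27] → torsion [3, 9, 9, 27]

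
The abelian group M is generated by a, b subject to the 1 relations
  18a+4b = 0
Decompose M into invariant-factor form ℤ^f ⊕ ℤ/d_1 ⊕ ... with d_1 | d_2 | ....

rank_ℚ(R)=1; free=2−1=1
SNF(R) diag = [2] → torsion [2]

Answer: M ≅ ℤ^1 ⊕ ℤ/2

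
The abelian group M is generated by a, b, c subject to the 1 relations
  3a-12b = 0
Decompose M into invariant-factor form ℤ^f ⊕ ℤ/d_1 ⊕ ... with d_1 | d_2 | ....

rank_ℚ(R)=1; free=3−1=2
SNF(R) diag = [3] → torsion [3]

Answer: M ≅ ℤ^2 ⊕ ℤ/3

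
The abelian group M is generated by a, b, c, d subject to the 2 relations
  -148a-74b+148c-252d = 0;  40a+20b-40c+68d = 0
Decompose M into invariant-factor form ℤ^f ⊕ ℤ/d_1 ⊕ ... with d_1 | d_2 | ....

Answer: M ≅ ℤ^2 ⊕ ℤ/2 ⊕ ℤ/4

Derivation:
rank_ℚ(R)=2; free=4−2=2
SNF(R) diag = [2, 4] → torsion [2, 4]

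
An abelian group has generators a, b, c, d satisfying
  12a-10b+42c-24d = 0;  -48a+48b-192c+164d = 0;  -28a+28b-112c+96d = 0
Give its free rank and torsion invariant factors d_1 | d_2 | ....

rank_ℚ(R)=3; free=4−3=1
SNF(R) diag = [2, 4, 4] → torsion [2, 4, 4]

Answer: M ≅ ℤ^1 ⊕ ℤ/2 ⊕ ℤ/4 ⊕ ℤ/4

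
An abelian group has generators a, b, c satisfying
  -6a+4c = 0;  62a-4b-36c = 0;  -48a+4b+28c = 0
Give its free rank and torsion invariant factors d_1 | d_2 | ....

rank_ℚ(R)=3; free=3−3=0
SNF(R) diag = [2, 4, 4] → torsion [2, 4, 4]

Answer: M ≅ ℤ/2 ⊕ ℤ/4 ⊕ ℤ/4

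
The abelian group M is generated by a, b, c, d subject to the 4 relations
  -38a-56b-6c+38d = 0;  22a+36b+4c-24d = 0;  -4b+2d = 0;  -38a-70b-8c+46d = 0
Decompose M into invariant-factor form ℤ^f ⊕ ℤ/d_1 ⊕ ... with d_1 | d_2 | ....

Answer: M ≅ ℤ/2 ⊕ ℤ/2 ⊕ ℤ/2 ⊕ ℤ/2

Derivation:
rank_ℚ(R)=4; free=4−4=0
SNF(R) diag = [2, 2, 2, 2] → torsion [2, 2, 2, 2]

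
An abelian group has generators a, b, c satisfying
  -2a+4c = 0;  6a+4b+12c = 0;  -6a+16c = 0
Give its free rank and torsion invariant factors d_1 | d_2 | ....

Answer: M ≅ ℤ/2 ⊕ ℤ/4 ⊕ ℤ/4

Derivation:
rank_ℚ(R)=3; free=3−3=0
SNF(R) diag = [2, 4, 4] → torsion [2, 4, 4]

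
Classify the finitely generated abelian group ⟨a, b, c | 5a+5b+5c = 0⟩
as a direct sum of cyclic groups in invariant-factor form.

Answer: M ≅ ℤ^2 ⊕ ℤ/5

Derivation:
rank_ℚ(R)=1; free=3−1=2
SNF(R) diag = [5] → torsion [5]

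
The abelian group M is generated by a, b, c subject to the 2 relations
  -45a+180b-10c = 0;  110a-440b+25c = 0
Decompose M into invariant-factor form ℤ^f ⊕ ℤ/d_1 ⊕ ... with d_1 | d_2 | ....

Answer: M ≅ ℤ^1 ⊕ ℤ/5 ⊕ ℤ/5

Derivation:
rank_ℚ(R)=2; free=3−2=1
SNF(R) diag = [5, 5] → torsion [5, 5]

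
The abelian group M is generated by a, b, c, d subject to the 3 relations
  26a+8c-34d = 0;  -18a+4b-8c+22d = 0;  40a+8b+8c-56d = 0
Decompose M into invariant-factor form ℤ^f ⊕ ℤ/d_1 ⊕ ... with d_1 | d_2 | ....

Answer: M ≅ ℤ^1 ⊕ ℤ/2 ⊕ ℤ/4 ⊕ ℤ/8

Derivation:
rank_ℚ(R)=3; free=4−3=1
SNF(R) diag = [2, 4, 8] → torsion [2, 4, 8]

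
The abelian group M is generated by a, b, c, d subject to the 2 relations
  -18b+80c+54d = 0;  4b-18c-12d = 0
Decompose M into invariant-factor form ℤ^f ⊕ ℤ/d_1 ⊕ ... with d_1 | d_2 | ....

rank_ℚ(R)=2; free=4−2=2
SNF(R) diag = [2, 2] → torsion [2, 2]

Answer: M ≅ ℤ^2 ⊕ ℤ/2 ⊕ ℤ/2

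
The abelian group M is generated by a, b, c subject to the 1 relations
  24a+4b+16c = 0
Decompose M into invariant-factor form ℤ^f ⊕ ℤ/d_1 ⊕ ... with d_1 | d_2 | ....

rank_ℚ(R)=1; free=3−1=2
SNF(R) diag = [4] → torsion [4]

Answer: M ≅ ℤ^2 ⊕ ℤ/4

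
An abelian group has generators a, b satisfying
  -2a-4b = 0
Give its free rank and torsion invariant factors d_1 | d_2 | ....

Answer: M ≅ ℤ^1 ⊕ ℤ/2

Derivation:
rank_ℚ(R)=1; free=2−1=1
SNF(R) diag = [2] → torsion [2]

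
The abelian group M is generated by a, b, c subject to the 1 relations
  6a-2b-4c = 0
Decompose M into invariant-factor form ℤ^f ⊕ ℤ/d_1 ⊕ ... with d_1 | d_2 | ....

rank_ℚ(R)=1; free=3−1=2
SNF(R) diag = [2] → torsion [2]

Answer: M ≅ ℤ^2 ⊕ ℤ/2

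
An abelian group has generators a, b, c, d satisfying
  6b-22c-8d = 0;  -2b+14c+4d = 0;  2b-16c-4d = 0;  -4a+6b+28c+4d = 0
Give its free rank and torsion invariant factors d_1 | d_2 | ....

Answer: M ≅ ℤ/2 ⊕ ℤ/2 ⊕ ℤ/4 ⊕ ℤ/4

Derivation:
rank_ℚ(R)=4; free=4−4=0
SNF(R) diag = [2, 2, 4, 4] → torsion [2, 2, 4, 4]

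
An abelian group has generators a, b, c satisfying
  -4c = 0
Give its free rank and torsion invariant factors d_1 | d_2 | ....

rank_ℚ(R)=1; free=3−1=2
SNF(R) diag = [4] → torsion [4]

Answer: M ≅ ℤ^2 ⊕ ℤ/4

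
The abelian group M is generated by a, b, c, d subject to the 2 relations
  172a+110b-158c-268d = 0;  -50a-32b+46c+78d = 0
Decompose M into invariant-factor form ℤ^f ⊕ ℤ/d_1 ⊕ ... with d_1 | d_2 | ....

rank_ℚ(R)=2; free=4−2=2
SNF(R) diag = [2, 2] → torsion [2, 2]

Answer: M ≅ ℤ^2 ⊕ ℤ/2 ⊕ ℤ/2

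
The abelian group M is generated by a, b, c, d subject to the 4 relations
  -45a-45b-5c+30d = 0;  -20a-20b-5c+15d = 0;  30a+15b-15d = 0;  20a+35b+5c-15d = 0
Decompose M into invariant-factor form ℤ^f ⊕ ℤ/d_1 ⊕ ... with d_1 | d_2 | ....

Answer: M ≅ ℤ/5 ⊕ ℤ/5 ⊕ ℤ/15 ⊕ ℤ/15

Derivation:
rank_ℚ(R)=4; free=4−4=0
SNF(R) diag = [5, 5, 15, 15] → torsion [5, 5, 15, 15]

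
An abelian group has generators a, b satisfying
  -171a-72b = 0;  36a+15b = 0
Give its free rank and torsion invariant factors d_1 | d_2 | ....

rank_ℚ(R)=2; free=2−2=0
SNF(R) diag = [3, 9] → torsion [3, 9]

Answer: M ≅ ℤ/3 ⊕ ℤ/9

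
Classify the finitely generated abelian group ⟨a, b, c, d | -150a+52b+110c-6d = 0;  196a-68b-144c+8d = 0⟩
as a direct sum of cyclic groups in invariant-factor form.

rank_ℚ(R)=2; free=4−2=2
SNF(R) diag = [2, 4] → torsion [2, 4]

Answer: M ≅ ℤ^2 ⊕ ℤ/2 ⊕ ℤ/4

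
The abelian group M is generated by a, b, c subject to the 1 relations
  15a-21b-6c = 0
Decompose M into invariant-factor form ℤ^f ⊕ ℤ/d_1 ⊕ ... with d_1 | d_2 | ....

Answer: M ≅ ℤ^2 ⊕ ℤ/3

Derivation:
rank_ℚ(R)=1; free=3−1=2
SNF(R) diag = [3] → torsion [3]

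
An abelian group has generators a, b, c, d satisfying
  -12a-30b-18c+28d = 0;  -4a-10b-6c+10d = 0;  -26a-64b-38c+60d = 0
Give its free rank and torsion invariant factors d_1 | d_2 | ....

rank_ℚ(R)=3; free=4−3=1
SNF(R) diag = [2, 2, 2] → torsion [2, 2, 2]

Answer: M ≅ ℤ^1 ⊕ ℤ/2 ⊕ ℤ/2 ⊕ ℤ/2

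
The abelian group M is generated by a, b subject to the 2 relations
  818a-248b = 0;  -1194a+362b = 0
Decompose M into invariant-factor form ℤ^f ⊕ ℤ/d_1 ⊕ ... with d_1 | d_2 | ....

Answer: M ≅ ℤ/2 ⊕ ℤ/2

Derivation:
rank_ℚ(R)=2; free=2−2=0
SNF(R) diag = [2, 2] → torsion [2, 2]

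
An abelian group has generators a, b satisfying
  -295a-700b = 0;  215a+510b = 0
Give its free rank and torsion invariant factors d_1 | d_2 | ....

rank_ℚ(R)=2; free=2−2=0
SNF(R) diag = [5, 10] → torsion [5, 10]

Answer: M ≅ ℤ/5 ⊕ ℤ/10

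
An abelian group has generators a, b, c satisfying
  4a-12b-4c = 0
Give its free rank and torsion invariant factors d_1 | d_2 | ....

Answer: M ≅ ℤ^2 ⊕ ℤ/4

Derivation:
rank_ℚ(R)=1; free=3−1=2
SNF(R) diag = [4] → torsion [4]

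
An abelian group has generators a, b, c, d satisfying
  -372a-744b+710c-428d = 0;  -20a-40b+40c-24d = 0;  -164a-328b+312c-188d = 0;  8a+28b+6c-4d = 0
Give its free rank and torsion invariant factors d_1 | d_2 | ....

rank_ℚ(R)=4; free=4−4=0
SNF(R) diag = [2, 4, 12, 12] → torsion [2, 4, 12, 12]

Answer: M ≅ ℤ/2 ⊕ ℤ/4 ⊕ ℤ/12 ⊕ ℤ/12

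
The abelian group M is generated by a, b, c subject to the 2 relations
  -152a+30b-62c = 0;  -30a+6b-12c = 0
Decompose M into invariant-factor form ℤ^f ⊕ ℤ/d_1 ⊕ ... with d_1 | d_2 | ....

rank_ℚ(R)=2; free=3−2=1
SNF(R) diag = [2, 6] → torsion [2, 6]

Answer: M ≅ ℤ^1 ⊕ ℤ/2 ⊕ ℤ/6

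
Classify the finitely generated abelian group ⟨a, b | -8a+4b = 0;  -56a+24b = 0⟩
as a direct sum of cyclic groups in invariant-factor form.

rank_ℚ(R)=2; free=2−2=0
SNF(R) diag = [4, 8] → torsion [4, 8]

Answer: M ≅ ℤ/4 ⊕ ℤ/8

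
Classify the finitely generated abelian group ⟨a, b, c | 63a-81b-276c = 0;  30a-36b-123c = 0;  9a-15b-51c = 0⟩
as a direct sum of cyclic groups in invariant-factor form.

rank_ℚ(R)=3; free=3−3=0
SNF(R) diag = [3, 3, 6] → torsion [3, 3, 6]

Answer: M ≅ ℤ/3 ⊕ ℤ/3 ⊕ ℤ/6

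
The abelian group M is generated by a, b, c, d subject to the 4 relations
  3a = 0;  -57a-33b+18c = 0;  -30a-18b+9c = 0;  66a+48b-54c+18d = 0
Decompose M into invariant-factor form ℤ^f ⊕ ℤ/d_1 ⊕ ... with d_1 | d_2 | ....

Answer: M ≅ ℤ/3 ⊕ ℤ/3 ⊕ ℤ/9 ⊕ ℤ/18

Derivation:
rank_ℚ(R)=4; free=4−4=0
SNF(R) diag = [3, 3, 9, 18] → torsion [3, 3, 9, 18]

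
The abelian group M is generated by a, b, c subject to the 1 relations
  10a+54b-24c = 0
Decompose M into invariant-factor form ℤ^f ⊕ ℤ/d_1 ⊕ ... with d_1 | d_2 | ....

Answer: M ≅ ℤ^2 ⊕ ℤ/2

Derivation:
rank_ℚ(R)=1; free=3−1=2
SNF(R) diag = [2] → torsion [2]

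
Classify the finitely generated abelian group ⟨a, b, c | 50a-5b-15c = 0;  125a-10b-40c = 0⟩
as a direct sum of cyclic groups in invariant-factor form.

Answer: M ≅ ℤ^1 ⊕ ℤ/5 ⊕ ℤ/5

Derivation:
rank_ℚ(R)=2; free=3−2=1
SNF(R) diag = [5, 5] → torsion [5, 5]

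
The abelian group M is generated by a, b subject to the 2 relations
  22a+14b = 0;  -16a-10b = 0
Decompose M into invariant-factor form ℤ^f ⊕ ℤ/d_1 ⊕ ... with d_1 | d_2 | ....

Answer: M ≅ ℤ/2 ⊕ ℤ/2

Derivation:
rank_ℚ(R)=2; free=2−2=0
SNF(R) diag = [2, 2] → torsion [2, 2]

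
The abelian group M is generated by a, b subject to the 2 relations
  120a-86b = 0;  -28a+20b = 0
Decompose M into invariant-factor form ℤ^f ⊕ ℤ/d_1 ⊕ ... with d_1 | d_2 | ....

rank_ℚ(R)=2; free=2−2=0
SNF(R) diag = [2, 4] → torsion [2, 4]

Answer: M ≅ ℤ/2 ⊕ ℤ/4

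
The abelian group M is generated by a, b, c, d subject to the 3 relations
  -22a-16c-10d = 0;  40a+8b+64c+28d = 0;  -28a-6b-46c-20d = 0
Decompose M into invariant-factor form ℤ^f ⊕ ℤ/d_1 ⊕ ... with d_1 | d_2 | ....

rank_ℚ(R)=3; free=4−3=1
SNF(R) diag = [2, 2, 4] → torsion [2, 2, 4]

Answer: M ≅ ℤ^1 ⊕ ℤ/2 ⊕ ℤ/2 ⊕ ℤ/4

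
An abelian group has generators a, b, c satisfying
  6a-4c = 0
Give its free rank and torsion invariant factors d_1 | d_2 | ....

rank_ℚ(R)=1; free=3−1=2
SNF(R) diag = [2] → torsion [2]

Answer: M ≅ ℤ^2 ⊕ ℤ/2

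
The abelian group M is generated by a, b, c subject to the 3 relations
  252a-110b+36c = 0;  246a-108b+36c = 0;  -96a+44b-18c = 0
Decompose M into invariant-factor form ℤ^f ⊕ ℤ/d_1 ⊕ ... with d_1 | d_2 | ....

rank_ℚ(R)=3; free=3−3=0
SNF(R) diag = [2, 6, 18] → torsion [2, 6, 18]

Answer: M ≅ ℤ/2 ⊕ ℤ/6 ⊕ ℤ/18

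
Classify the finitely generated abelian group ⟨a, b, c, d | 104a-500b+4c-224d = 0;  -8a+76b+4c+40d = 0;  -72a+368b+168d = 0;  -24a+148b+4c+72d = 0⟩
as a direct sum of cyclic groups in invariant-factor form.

rank_ℚ(R)=4; free=4−4=0
SNF(R) diag = [4, 8, 8, 8] → torsion [4, 8, 8, 8]

Answer: M ≅ ℤ/4 ⊕ ℤ/8 ⊕ ℤ/8 ⊕ ℤ/8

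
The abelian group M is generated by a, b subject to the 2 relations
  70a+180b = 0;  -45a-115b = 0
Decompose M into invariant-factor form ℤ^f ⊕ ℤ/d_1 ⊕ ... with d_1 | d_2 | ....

rank_ℚ(R)=2; free=2−2=0
SNF(R) diag = [5, 10] → torsion [5, 10]

Answer: M ≅ ℤ/5 ⊕ ℤ/10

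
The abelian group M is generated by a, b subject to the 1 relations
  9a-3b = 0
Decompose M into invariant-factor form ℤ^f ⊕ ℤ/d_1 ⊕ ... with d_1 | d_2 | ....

Answer: M ≅ ℤ^1 ⊕ ℤ/3

Derivation:
rank_ℚ(R)=1; free=2−1=1
SNF(R) diag = [3] → torsion [3]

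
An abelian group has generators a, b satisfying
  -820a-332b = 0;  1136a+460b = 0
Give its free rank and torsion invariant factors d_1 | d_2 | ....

rank_ℚ(R)=2; free=2−2=0
SNF(R) diag = [4, 12] → torsion [4, 12]

Answer: M ≅ ℤ/4 ⊕ ℤ/12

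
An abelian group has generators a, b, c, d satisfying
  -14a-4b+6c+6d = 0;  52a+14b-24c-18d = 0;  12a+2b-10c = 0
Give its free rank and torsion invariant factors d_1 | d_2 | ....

Answer: M ≅ ℤ^1 ⊕ ℤ/2 ⊕ ℤ/2 ⊕ ℤ/6

Derivation:
rank_ℚ(R)=3; free=4−3=1
SNF(R) diag = [2, 2, 6] → torsion [2, 2, 6]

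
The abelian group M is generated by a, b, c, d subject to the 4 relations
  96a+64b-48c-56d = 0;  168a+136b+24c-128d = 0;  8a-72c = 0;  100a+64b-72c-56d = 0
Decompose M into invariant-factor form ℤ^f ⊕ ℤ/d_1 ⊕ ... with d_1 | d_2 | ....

Answer: M ≅ ℤ/4 ⊕ ℤ/8 ⊕ ℤ/24 ⊕ ℤ/72

Derivation:
rank_ℚ(R)=4; free=4−4=0
SNF(R) diag = [4, 8, 24, 72] → torsion [4, 8, 24, 72]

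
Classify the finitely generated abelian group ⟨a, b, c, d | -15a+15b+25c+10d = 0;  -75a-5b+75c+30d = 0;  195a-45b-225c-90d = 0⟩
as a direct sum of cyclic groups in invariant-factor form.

rank_ℚ(R)=3; free=4−3=1
SNF(R) diag = [5, 10, 30] → torsion [5, 10, 30]

Answer: M ≅ ℤ^1 ⊕ ℤ/5 ⊕ ℤ/10 ⊕ ℤ/30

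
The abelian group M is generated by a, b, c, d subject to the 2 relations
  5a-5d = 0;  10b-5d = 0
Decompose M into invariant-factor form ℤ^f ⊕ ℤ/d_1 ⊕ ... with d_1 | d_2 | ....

rank_ℚ(R)=2; free=4−2=2
SNF(R) diag = [5, 5] → torsion [5, 5]

Answer: M ≅ ℤ^2 ⊕ ℤ/5 ⊕ ℤ/5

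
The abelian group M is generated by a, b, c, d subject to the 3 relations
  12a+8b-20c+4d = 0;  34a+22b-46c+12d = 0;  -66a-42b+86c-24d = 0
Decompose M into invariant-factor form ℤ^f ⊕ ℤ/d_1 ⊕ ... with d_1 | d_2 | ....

Answer: M ≅ ℤ^1 ⊕ ℤ/2 ⊕ ℤ/4 ⊕ ℤ/8

Derivation:
rank_ℚ(R)=3; free=4−3=1
SNF(R) diag = [2, 4, 8] → torsion [2, 4, 8]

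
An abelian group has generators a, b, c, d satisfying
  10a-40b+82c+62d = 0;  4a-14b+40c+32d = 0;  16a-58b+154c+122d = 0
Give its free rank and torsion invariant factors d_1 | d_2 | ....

rank_ℚ(R)=3; free=4−3=1
SNF(R) diag = [2, 2, 6] → torsion [2, 2, 6]

Answer: M ≅ ℤ^1 ⊕ ℤ/2 ⊕ ℤ/2 ⊕ ℤ/6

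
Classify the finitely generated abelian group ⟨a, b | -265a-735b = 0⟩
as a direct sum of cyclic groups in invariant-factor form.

Answer: M ≅ ℤ^1 ⊕ ℤ/5

Derivation:
rank_ℚ(R)=1; free=2−1=1
SNF(R) diag = [5] → torsion [5]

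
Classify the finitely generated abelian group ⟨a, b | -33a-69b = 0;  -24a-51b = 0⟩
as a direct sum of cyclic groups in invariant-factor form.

rank_ℚ(R)=2; free=2−2=0
SNF(R) diag = [3, 9] → torsion [3, 9]

Answer: M ≅ ℤ/3 ⊕ ℤ/9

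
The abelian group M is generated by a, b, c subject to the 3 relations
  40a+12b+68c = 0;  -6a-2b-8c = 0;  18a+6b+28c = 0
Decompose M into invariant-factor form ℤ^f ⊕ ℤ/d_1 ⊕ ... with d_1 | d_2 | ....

Answer: M ≅ ℤ/2 ⊕ ℤ/4 ⊕ ℤ/4

Derivation:
rank_ℚ(R)=3; free=3−3=0
SNF(R) diag = [2, 4, 4] → torsion [2, 4, 4]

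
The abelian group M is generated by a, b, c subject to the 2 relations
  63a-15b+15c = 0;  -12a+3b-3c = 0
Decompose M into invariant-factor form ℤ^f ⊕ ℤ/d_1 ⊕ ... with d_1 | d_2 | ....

Answer: M ≅ ℤ^1 ⊕ ℤ/3 ⊕ ℤ/3

Derivation:
rank_ℚ(R)=2; free=3−2=1
SNF(R) diag = [3, 3] → torsion [3, 3]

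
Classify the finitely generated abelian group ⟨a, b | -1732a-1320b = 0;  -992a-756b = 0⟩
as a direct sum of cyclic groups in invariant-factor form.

Answer: M ≅ ℤ/4 ⊕ ℤ/12

Derivation:
rank_ℚ(R)=2; free=2−2=0
SNF(R) diag = [4, 12] → torsion [4, 12]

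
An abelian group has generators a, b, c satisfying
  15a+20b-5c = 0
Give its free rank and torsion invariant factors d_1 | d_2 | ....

rank_ℚ(R)=1; free=3−1=2
SNF(R) diag = [5] → torsion [5]

Answer: M ≅ ℤ^2 ⊕ ℤ/5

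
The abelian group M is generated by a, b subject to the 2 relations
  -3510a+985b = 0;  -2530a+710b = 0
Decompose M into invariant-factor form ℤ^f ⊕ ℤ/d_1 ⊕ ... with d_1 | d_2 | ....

Answer: M ≅ ℤ/5 ⊕ ℤ/10

Derivation:
rank_ℚ(R)=2; free=2−2=0
SNF(R) diag = [5, 10] → torsion [5, 10]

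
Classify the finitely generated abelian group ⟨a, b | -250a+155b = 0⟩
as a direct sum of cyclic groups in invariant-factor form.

Answer: M ≅ ℤ^1 ⊕ ℤ/5

Derivation:
rank_ℚ(R)=1; free=2−1=1
SNF(R) diag = [5] → torsion [5]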